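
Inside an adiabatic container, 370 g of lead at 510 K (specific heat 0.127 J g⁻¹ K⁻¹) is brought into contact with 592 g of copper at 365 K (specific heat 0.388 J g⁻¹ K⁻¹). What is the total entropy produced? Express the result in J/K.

ΔS_total = 2.35 J/K

Energy balance: T_f = (m₁c₁T₁ + m₂c₂T₂)/(m₁c₁ + m₂c₂) = 389.63 K.
ΔS₁ = m₁c₁ ln(T_f/T₁) = 46.99 × ln(389.63/510) = -12.65 J/K.
ΔS₂ = m₂c₂ ln(T_f/T₂) = 229.696 × ln(389.63/365) = 15 J/K.
ΔS_total = -12.65 + 15 = 2.35 J/K.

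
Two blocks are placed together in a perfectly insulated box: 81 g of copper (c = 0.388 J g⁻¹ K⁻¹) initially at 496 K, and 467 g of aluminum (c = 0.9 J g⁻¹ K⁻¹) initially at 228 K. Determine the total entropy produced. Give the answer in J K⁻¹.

ΔS_total = 11.1 J/K

Energy balance: T_f = (m₁c₁T₁ + m₂c₂T₂)/(m₁c₁ + m₂c₂) = 246.65 K.
ΔS₁ = m₁c₁ ln(T_f/T₁) = 31.428 × ln(246.65/496) = -21.96 J/K.
ΔS₂ = m₂c₂ ln(T_f/T₂) = 420.3 × ln(246.65/228) = 33.04 J/K.
ΔS_total = -21.96 + 33.04 = 11.1 J/K.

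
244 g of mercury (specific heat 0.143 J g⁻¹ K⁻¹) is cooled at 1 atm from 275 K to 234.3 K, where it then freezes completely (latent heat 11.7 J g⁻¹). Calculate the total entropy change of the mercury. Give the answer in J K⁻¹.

ΔS = -17.8 J/K

Cooling step: ΔS₁ = m c ln(T_tr/T_i) = 244 × 0.143 × ln(234.3/275) = -5.589 J/K.
Phase change: ΔS₂ = −mL/T_tr = −244 × 11.7 / 234.3 = -12.18 J/K.
ΔS_total = (-5.589) + (-12.18) = -17.8 J/K.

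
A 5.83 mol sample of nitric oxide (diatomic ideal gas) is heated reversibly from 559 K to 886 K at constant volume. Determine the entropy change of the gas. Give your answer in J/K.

At constant volume, ΔS = nC_V ln(T₂/T₁) with C_V = 5R/2 = 20.79 J mol⁻¹ K⁻¹.
ΔS = 5.83 × 20.79 × ln(886/559) = 55.8 J/K.

ΔS = 55.8 J/K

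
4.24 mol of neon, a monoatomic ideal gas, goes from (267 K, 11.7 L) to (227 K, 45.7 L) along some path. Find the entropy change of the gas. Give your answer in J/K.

ΔS = 39.4 J/K

Entropy is a state function: ΔS = nC_V ln(T₂/T₁) + nR ln(V₂/V₁), with C_V = 3R/2 = 12.47 J mol⁻¹ K⁻¹ for a monoatomic ideal gas.
ΔS = 4.24 × [12.47 × ln(227/267) + 8.314 × ln(45.7/11.7)] = 39.4 J/K.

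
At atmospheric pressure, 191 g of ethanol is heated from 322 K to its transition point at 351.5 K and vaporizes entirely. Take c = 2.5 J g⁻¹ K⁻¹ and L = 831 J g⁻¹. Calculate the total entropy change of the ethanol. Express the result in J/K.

Warming step: ΔS₁ = m c ln(T_tr/T_i) = 191 × 2.5 × ln(351.5/322) = 41.86 J/K.
Phase change: ΔS₂ = +mL/T_tr = 191 × 831 / 351.5 = 451.6 J/K.
ΔS_total = (41.86) + (451.6) = 493 J/K.

ΔS = 493 J/K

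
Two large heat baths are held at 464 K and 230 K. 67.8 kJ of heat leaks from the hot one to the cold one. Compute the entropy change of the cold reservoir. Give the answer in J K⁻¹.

ΔS_cold = 295 J/K

The cold reservoir gains heat Q, so ΔS_cold = +Q/T_C = 67800/230 = 295 J/K.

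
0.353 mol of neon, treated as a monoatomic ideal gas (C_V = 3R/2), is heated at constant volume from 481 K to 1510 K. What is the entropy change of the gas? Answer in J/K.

At constant volume, ΔS = nC_V ln(T₂/T₁) with C_V = 3R/2 = 12.47 J mol⁻¹ K⁻¹.
ΔS = 0.353 × 12.47 × ln(1510/481) = 5.04 J/K.

ΔS = 5.04 J/K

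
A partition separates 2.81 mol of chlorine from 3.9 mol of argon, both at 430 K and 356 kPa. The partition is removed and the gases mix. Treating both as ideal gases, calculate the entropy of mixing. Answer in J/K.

ΔS_mix = 37.9 J/K

Mole fractions: x_A = 2.81/6.71 = 0.419, x_B = 0.581.
ΔS_mix = −R(n_A ln x_A + n_B ln x_B) = −8.314 × (2.81 ln 0.419 + 3.9 ln 0.581) = 37.9 J/K.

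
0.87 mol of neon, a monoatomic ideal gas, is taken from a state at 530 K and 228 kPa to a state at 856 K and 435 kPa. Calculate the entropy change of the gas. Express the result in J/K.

ΔS = nC_p ln(T₂/T₁) − nR ln(P₂/P₁), with C_p = 5R/2 = 20.79 J mol⁻¹ K⁻¹ for a monoatomic ideal gas.
ΔS = 0.87 × [20.79 × ln(856/530) − 8.314 × ln(435/228)] = 4 J/K.

ΔS = 4 J/K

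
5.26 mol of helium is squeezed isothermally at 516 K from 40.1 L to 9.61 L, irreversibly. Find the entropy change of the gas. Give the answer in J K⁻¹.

Entropy is a state function, so ΔS_gas depends only on the end states.
For an isothermal ideal gas ΔS_gas = nR ln(V₂/V₁) = 5.26 × 8.314 × ln(9.61/40.1) = -62.5 J/K.

ΔS_gas = -62.5 J/K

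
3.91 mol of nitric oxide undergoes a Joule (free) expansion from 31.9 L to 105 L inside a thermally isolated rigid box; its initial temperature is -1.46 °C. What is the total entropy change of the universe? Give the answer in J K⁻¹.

ΔS_universe = 38.7 J/K

For an ideal gas in free expansion Q = 0 and W = 0, so T is unchanged.
Entropy is a state function; using a reversible isothermal path, ΔS_gas = nR ln(V₂/V₁) = 3.91 × 8.314 × ln(105/31.9) = 38.7 J/K.
The insulated surroundings exchange no heat, so ΔS_surr = 0 and ΔS_universe = ΔS_gas.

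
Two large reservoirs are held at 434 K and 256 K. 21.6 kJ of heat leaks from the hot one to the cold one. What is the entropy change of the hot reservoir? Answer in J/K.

The hot reservoir loses heat Q, so ΔS_hot = −Q/T_H = −21600/434 = -49.8 J/K.

ΔS_hot = -49.8 J/K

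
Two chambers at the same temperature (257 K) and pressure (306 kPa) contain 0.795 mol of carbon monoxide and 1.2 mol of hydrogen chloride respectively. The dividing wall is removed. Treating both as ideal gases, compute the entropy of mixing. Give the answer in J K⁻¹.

ΔS_mix = 11.2 J/K

Mole fractions: x_A = 0.795/2 = 0.398, x_B = 0.602.
ΔS_mix = −R(n_A ln x_A + n_B ln x_B) = −8.314 × (0.795 ln 0.398 + 1.2 ln 0.602) = 11.2 J/K.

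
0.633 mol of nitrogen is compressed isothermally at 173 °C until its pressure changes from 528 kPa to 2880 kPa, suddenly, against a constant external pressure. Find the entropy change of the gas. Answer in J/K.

ΔS_gas = -8.93 J/K

Entropy is a state function, so ΔS_gas depends only on the end states.
For an isothermal ideal gas ΔS_gas = nR ln(P₁/P₂) = 0.633 × 8.314 × ln(528/2880) = -8.93 J/K.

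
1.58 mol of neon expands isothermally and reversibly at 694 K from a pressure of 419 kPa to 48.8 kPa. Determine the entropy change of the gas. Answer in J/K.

For an isothermal ideal gas ΔS_gas = nR ln(P₁/P₂) = 1.58 × 8.314 × ln(419/48.8) = 28.2 J/K.

ΔS_gas = 28.2 J/K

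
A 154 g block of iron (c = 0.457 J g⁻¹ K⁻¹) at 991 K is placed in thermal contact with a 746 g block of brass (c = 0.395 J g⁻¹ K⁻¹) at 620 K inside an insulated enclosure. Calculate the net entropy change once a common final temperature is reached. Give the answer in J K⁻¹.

ΔS_total = 6.85 J/K

Energy balance: T_f = (m₁c₁T₁ + m₂c₂T₂)/(m₁c₁ + m₂c₂) = 691.53 K.
ΔS₁ = m₁c₁ ln(T_f/T₁) = 70.378 × ln(691.53/991) = -25.32 J/K.
ΔS₂ = m₂c₂ ln(T_f/T₂) = 294.67 × ln(691.53/620) = 32.17 J/K.
ΔS_total = -25.32 + 32.17 = 6.85 J/K.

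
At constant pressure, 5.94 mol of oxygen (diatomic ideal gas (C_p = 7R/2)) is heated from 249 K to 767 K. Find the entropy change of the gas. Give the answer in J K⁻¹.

ΔS = 194 J/K

At constant pressure, ΔS = nC_p ln(T₂/T₁) with C_p = 7R/2 = 29.1 J mol⁻¹ K⁻¹.
ΔS = 5.94 × 29.1 × ln(767/249) = 194 J/K.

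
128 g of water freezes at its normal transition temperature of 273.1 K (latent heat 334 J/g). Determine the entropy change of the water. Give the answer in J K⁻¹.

Heat released by the substance: Q = −mL = −128 × 334 = −42752 J.
At constant T, ΔS = Q_rev/T = −42752 / 273.1 = -157 J/K.

ΔS = -157 J/K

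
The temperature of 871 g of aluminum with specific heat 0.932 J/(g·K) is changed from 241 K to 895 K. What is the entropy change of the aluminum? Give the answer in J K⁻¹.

ΔS = 1070 J/K

ΔS = ∫dQ_rev/T = m c ln(T₂/T₁) = 871 × 0.932 × ln(895/241) = 1070 J/K.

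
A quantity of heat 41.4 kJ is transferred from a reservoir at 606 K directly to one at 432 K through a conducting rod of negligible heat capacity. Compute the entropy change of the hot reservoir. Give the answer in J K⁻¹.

The hot reservoir loses heat Q, so ΔS_hot = −Q/T_H = −41400/606 = -68.3 J/K.

ΔS_hot = -68.3 J/K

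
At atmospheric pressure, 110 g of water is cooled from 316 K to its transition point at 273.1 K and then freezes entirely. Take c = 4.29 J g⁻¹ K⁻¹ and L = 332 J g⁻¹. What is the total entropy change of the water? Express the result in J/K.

ΔS = -203 J/K

Cooling step: ΔS₁ = m c ln(T_tr/T_i) = 110 × 4.29 × ln(273.1/316) = -68.85 J/K.
Phase change: ΔS₂ = −mL/T_tr = −110 × 332 / 273.1 = -133.7 J/K.
ΔS_total = (-68.85) + (-133.7) = -203 J/K.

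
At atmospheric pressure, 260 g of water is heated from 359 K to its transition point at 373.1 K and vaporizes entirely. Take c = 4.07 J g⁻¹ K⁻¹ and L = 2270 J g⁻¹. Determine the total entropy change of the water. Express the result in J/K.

Warming step: ΔS₁ = m c ln(T_tr/T_i) = 260 × 4.07 × ln(373.1/359) = 40.77 J/K.
Phase change: ΔS₂ = +mL/T_tr = 260 × 2270 / 373.1 = 1582 J/K.
ΔS_total = (40.77) + (1582) = 1620 J/K.

ΔS = 1620 J/K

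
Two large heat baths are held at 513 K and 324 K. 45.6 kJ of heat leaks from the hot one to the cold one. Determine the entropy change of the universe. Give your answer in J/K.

ΔS_hot = −Q/T_H = −45600/513 = -88.889 J/K and ΔS_cold = +Q/T_C = 45600/324 = 140.74 J/K.
ΔS_total = -88.889 + 140.74 = 51.9 J/K, positive as the second law requires.

ΔS_total = 51.9 J/K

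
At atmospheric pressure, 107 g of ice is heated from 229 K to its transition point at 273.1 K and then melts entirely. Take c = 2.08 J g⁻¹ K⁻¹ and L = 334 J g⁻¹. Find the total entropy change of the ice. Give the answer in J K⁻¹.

Warming step: ΔS₁ = m c ln(T_tr/T_i) = 107 × 2.08 × ln(273.1/229) = 39.2 J/K.
Phase change: ΔS₂ = +mL/T_tr = 107 × 334 / 273.1 = 130.9 J/K.
ΔS_total = (39.2) + (130.9) = 170 J/K.

ΔS = 170 J/K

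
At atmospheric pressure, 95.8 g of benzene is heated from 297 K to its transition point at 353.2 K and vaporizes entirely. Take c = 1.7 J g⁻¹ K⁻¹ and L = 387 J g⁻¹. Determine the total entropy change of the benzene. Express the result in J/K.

Warming step: ΔS₁ = m c ln(T_tr/T_i) = 95.8 × 1.7 × ln(353.2/297) = 28.22 J/K.
Phase change: ΔS₂ = +mL/T_tr = 95.8 × 387 / 353.2 = 105 J/K.
ΔS_total = (28.22) + (105) = 133 J/K.

ΔS = 133 J/K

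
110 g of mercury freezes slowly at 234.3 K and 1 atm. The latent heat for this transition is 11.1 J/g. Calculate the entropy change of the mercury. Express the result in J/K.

ΔS = -5.21 J/K

Heat released by the substance: Q = −mL = −110 × 11.1 = −1221 J.
At constant T, ΔS = Q_rev/T = −1221 / 234.3 = -5.21 J/K.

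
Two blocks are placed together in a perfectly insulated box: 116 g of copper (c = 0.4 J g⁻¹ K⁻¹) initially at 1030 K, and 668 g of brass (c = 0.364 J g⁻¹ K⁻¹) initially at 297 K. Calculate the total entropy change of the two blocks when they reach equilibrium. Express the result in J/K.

Energy balance: T_f = (m₁c₁T₁ + m₂c₂T₂)/(m₁c₁ + m₂c₂) = 414.46 K.
ΔS₁ = m₁c₁ ln(T_f/T₁) = 46.4 × ln(414.46/1030) = -42.24 J/K.
ΔS₂ = m₂c₂ ln(T_f/T₂) = 243.152 × ln(414.46/297) = 81.03 J/K.
ΔS_total = -42.24 + 81.03 = 38.8 J/K.

ΔS_total = 38.8 J/K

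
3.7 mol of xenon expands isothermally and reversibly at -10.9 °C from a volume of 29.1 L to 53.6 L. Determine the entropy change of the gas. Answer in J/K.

For an isothermal ideal gas ΔS_gas = nR ln(V₂/V₁) = 3.7 × 8.314 × ln(53.6/29.1) = 18.8 J/K.

ΔS_gas = 18.8 J/K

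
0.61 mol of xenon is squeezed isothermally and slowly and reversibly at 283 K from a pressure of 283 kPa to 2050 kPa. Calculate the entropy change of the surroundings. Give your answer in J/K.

ΔS_surr = 10 J/K

For an isothermal ideal gas ΔS_gas = nR ln(P₁/P₂) = 0.61 × 8.314 × ln(283/2050) = -10 J/K.
The process is reversible, so ΔS_surr = −ΔS_gas = 10 J/K and ΔS_universe = 0.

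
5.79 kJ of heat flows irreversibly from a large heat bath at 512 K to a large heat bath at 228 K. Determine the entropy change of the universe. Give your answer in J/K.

ΔS_total = 14.1 J/K

ΔS_hot = −Q/T_H = −5790/512 = -11.31 J/K and ΔS_cold = +Q/T_C = 5790/228 = 25.39 J/K.
ΔS_total = -11.31 + 25.39 = 14.1 J/K, positive as the second law requires.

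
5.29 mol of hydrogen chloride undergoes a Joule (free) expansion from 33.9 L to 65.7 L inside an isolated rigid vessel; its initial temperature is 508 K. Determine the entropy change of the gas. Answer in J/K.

ΔS_gas = 29.1 J/K

No heat is exchanged and no work is done, so the ideal-gas temperature stays constant.
Entropy is a state function; using a reversible isothermal path, ΔS_gas = nR ln(V₂/V₁) = 5.29 × 8.314 × ln(65.7/33.9) = 29.1 J/K.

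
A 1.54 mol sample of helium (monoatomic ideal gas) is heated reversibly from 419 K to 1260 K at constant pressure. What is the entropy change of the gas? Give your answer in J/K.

At constant pressure, ΔS = nC_p ln(T₂/T₁) with C_p = 5R/2 = 20.79 J mol⁻¹ K⁻¹.
ΔS = 1.54 × 20.79 × ln(1260/419) = 35.2 J/K.

ΔS = 35.2 J/K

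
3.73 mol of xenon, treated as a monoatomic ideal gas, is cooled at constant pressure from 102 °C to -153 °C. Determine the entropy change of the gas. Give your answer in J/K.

ΔS = -88.3 J/K

In kelvin: T₁ = 375.15 K, T₂ = 120.15 K. At constant pressure, ΔS = nC_p ln(T₂/T₁) with C_p = 5R/2 = 20.79 J mol⁻¹ K⁻¹.
ΔS = 3.73 × 20.79 × ln(120.15/375.15) = -88.3 J/K.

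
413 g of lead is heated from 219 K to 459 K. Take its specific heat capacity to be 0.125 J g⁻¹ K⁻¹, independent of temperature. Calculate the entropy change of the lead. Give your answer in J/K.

ΔS = 38.2 J/K

ΔS = ∫dQ_rev/T = m c ln(T₂/T₁) = 413 × 0.125 × ln(459/219) = 38.2 J/K.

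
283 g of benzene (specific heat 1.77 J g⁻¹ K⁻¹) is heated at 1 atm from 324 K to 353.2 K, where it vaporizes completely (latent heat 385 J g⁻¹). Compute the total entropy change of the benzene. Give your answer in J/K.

ΔS = 352 J/K

Warming step: ΔS₁ = m c ln(T_tr/T_i) = 283 × 1.77 × ln(353.2/324) = 43.22 J/K.
Phase change: ΔS₂ = +mL/T_tr = 283 × 385 / 353.2 = 308.5 J/K.
ΔS_total = (43.22) + (308.5) = 352 J/K.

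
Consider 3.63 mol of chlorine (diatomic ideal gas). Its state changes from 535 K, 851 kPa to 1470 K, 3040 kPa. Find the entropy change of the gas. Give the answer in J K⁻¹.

ΔS = 68.3 J/K

ΔS = nC_p ln(T₂/T₁) − nR ln(P₂/P₁), with C_p = 7R/2 = 29.1 J mol⁻¹ K⁻¹ for a diatomic ideal gas.
ΔS = 3.63 × [29.1 × ln(1470/535) − 8.314 × ln(3040/851)] = 68.3 J/K.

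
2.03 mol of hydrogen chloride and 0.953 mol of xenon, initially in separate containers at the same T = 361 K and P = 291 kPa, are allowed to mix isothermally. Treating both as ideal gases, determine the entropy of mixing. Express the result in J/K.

Mole fractions: x_A = 2.03/2.98 = 0.681, x_B = 0.319.
ΔS_mix = −R(n_A ln x_A + n_B ln x_B) = −8.314 × (2.03 ln 0.681 + 0.953 ln 0.319) = 15.5 J/K.

ΔS_mix = 15.5 J/K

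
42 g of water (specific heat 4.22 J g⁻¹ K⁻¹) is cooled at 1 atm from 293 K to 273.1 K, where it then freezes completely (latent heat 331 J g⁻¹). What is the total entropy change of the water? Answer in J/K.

ΔS = -63.4 J/K

Cooling step: ΔS₁ = m c ln(T_tr/T_i) = 42 × 4.22 × ln(273.1/293) = -12.47 J/K.
Phase change: ΔS₂ = −mL/T_tr = −42 × 331 / 273.1 = -50.9 J/K.
ΔS_total = (-12.47) + (-50.9) = -63.4 J/K.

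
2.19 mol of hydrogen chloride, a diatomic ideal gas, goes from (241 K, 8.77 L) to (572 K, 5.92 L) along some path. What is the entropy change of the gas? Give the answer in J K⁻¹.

ΔS = 32.2 J/K

Entropy is a state function: ΔS = nC_V ln(T₂/T₁) + nR ln(V₂/V₁), with C_V = 5R/2 = 20.79 J mol⁻¹ K⁻¹ for a diatomic ideal gas.
ΔS = 2.19 × [20.79 × ln(572/241) + 8.314 × ln(5.92/8.77)] = 32.2 J/K.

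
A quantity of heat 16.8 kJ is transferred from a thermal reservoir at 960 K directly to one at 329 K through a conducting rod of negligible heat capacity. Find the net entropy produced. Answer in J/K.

ΔS_total = 33.6 J/K

ΔS_hot = −Q/T_H = −16800/960 = -17.5 J/K and ΔS_cold = +Q/T_C = 16800/329 = 51.06 J/K.
ΔS_total = -17.5 + 51.06 = 33.6 J/K, positive as the second law requires.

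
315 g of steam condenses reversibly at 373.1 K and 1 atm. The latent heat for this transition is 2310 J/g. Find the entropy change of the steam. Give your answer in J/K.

ΔS = -1950 J/K

Heat released by the substance: Q = −mL = −315 × 2310 = −727650 J.
At constant T, ΔS = Q_rev/T = −727650 / 373.1 = -1950 J/K.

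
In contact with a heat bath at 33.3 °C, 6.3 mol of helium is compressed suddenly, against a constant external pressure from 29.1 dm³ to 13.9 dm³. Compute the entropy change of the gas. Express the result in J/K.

Entropy is a state function, so ΔS_gas depends only on the end states.
For an isothermal ideal gas ΔS_gas = nR ln(V₂/V₁) = 6.3 × 8.314 × ln(13.9/29.1) = -38.7 J/K.

ΔS_gas = -38.7 J/K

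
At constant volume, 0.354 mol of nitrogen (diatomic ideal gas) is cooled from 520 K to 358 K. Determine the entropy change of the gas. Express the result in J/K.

ΔS = -2.75 J/K

At constant volume, ΔS = nC_V ln(T₂/T₁) with C_V = 5R/2 = 20.79 J mol⁻¹ K⁻¹.
ΔS = 0.354 × 20.79 × ln(358/520) = -2.75 J/K.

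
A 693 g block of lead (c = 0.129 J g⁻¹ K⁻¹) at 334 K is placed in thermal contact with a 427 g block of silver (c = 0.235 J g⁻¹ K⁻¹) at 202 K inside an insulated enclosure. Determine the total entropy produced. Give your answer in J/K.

Energy balance: T_f = (m₁c₁T₁ + m₂c₂T₂)/(m₁c₁ + m₂c₂) = 264.19 K.
ΔS₁ = m₁c₁ ln(T_f/T₁) = 89.397 × ln(264.19/334) = -20.96 J/K.
ΔS₂ = m₂c₂ ln(T_f/T₂) = 100.345 × ln(264.19/202) = 26.93 J/K.
ΔS_total = -20.96 + 26.93 = 5.97 J/K.

ΔS_total = 5.97 J/K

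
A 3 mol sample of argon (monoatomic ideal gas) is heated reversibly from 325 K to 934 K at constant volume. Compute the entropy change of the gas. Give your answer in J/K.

At constant volume, ΔS = nC_V ln(T₂/T₁) with C_V = 3R/2 = 12.47 J mol⁻¹ K⁻¹.
ΔS = 3 × 12.47 × ln(934/325) = 39.5 J/K.

ΔS = 39.5 J/K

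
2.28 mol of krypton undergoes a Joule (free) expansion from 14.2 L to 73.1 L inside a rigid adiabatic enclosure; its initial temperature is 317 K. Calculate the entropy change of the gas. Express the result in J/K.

For an ideal gas in free expansion Q = 0 and W = 0, so T is unchanged.
Entropy is a state function; using a reversible isothermal path, ΔS_gas = nR ln(V₂/V₁) = 2.28 × 8.314 × ln(73.1/14.2) = 31.1 J/K.

ΔS_gas = 31.1 J/K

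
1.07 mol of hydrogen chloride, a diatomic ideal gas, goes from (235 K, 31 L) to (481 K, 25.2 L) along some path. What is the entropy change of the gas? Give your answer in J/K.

ΔS = 14.1 J/K

Entropy is a state function: ΔS = nC_V ln(T₂/T₁) + nR ln(V₂/V₁), with C_V = 5R/2 = 20.79 J mol⁻¹ K⁻¹ for a diatomic ideal gas.
ΔS = 1.07 × [20.79 × ln(481/235) + 8.314 × ln(25.2/31)] = 14.1 J/K.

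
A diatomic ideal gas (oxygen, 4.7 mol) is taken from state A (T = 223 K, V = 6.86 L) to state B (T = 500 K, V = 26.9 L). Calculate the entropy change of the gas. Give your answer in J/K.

Entropy is a state function: ΔS = nC_V ln(T₂/T₁) + nR ln(V₂/V₁), with C_V = 5R/2 = 20.79 J mol⁻¹ K⁻¹ for a diatomic ideal gas.
ΔS = 4.7 × [20.79 × ln(500/223) + 8.314 × ln(26.9/6.86)] = 132 J/K.

ΔS = 132 J/K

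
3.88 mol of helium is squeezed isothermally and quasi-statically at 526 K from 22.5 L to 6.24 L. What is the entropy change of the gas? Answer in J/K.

ΔS_gas = -41.4 J/K

For an isothermal ideal gas ΔS_gas = nR ln(V₂/V₁) = 3.88 × 8.314 × ln(6.24/22.5) = -41.4 J/K.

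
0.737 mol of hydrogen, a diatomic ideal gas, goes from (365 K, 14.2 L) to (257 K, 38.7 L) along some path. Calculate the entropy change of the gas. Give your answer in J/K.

ΔS = 0.769 J/K

Entropy is a state function: ΔS = nC_V ln(T₂/T₁) + nR ln(V₂/V₁), with C_V = 5R/2 = 20.79 J mol⁻¹ K⁻¹ for a diatomic ideal gas.
ΔS = 0.737 × [20.79 × ln(257/365) + 8.314 × ln(38.7/14.2)] = 0.769 J/K.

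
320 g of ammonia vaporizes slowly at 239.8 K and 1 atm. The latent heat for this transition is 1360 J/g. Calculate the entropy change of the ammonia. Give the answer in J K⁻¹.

Heat absorbed by the substance: Q = mL = 320 × 1360 = 435200 J.
At constant T, ΔS = Q_rev/T = 435200 / 239.8 = 1810 J/K.

ΔS = 1810 J/K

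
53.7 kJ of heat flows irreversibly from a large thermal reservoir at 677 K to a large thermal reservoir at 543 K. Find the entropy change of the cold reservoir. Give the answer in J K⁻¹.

ΔS_cold = 98.9 J/K

The cold reservoir gains heat Q, so ΔS_cold = +Q/T_C = 53700/543 = 98.9 J/K.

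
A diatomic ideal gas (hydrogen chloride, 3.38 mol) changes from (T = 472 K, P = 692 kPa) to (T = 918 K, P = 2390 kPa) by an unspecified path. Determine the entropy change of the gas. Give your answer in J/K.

ΔS = nC_p ln(T₂/T₁) − nR ln(P₂/P₁), with C_p = 7R/2 = 29.1 J mol⁻¹ K⁻¹ for a diatomic ideal gas.
ΔS = 3.38 × [29.1 × ln(918/472) − 8.314 × ln(2390/692)] = 30.6 J/K.

ΔS = 30.6 J/K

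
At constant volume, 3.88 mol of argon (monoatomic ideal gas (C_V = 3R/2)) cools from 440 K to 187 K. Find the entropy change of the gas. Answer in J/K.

ΔS = -41.4 J/K

At constant volume, ΔS = nC_V ln(T₂/T₁) with C_V = 3R/2 = 12.47 J mol⁻¹ K⁻¹.
ΔS = 3.88 × 12.47 × ln(187/440) = -41.4 J/K.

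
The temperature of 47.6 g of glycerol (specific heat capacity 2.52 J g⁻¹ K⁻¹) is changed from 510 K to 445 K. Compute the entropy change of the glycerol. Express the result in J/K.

ΔS = -16.4 J/K

ΔS = ∫dQ_rev/T = m c ln(T₂/T₁) = 47.6 × 2.52 × ln(445/510) = -16.4 J/K.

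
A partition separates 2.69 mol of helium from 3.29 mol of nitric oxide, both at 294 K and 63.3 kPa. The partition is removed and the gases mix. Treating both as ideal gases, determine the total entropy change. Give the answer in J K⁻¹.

Mole fractions: x_A = 2.69/5.98 = 0.45, x_B = 0.55.
ΔS_mix = −R(n_A ln x_A + n_B ln x_B) = −8.314 × (2.69 ln 0.45 + 3.29 ln 0.55) = 34.2 J/K.

ΔS_mix = 34.2 J/K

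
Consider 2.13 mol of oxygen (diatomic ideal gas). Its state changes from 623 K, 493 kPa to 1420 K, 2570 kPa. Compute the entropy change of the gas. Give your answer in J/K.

ΔS = 21.8 J/K

ΔS = nC_p ln(T₂/T₁) − nR ln(P₂/P₁), with C_p = 7R/2 = 29.1 J mol⁻¹ K⁻¹ for a diatomic ideal gas.
ΔS = 2.13 × [29.1 × ln(1420/623) − 8.314 × ln(2570/493)] = 21.8 J/K.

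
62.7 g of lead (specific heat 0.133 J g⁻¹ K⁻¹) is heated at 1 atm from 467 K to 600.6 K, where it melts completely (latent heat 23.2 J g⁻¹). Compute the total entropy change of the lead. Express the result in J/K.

Warming step: ΔS₁ = m c ln(T_tr/T_i) = 62.7 × 0.133 × ln(600.6/467) = 2.098 J/K.
Phase change: ΔS₂ = +mL/T_tr = 62.7 × 23.2 / 600.6 = 2.422 J/K.
ΔS_total = (2.098) + (2.422) = 4.52 J/K.

ΔS = 4.52 J/K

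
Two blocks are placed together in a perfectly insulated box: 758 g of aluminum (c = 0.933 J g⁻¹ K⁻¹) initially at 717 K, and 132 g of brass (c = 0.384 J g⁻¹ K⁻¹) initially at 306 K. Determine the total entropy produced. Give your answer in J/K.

ΔS_total = 13.5 J/K

Energy balance: T_f = (m₁c₁T₁ + m₂c₂T₂)/(m₁c₁ + m₂c₂) = 689.51 K.
ΔS₁ = m₁c₁ ln(T_f/T₁) = 707.214 × ln(689.51/717) = -27.65 J/K.
ΔS₂ = m₂c₂ ln(T_f/T₂) = 50.688 × ln(689.51/306) = 41.18 J/K.
ΔS_total = -27.65 + 41.18 = 13.5 J/K.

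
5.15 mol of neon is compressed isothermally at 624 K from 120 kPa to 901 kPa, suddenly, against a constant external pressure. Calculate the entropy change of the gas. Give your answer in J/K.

Entropy is a state function, so ΔS_gas depends only on the end states.
For an isothermal ideal gas ΔS_gas = nR ln(P₁/P₂) = 5.15 × 8.314 × ln(120/901) = -86.3 J/K.

ΔS_gas = -86.3 J/K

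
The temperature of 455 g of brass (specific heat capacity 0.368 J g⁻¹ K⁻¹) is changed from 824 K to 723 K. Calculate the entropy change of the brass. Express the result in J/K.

ΔS = -21.9 J/K

ΔS = ∫dQ_rev/T = m c ln(T₂/T₁) = 455 × 0.368 × ln(723/824) = -21.9 J/K.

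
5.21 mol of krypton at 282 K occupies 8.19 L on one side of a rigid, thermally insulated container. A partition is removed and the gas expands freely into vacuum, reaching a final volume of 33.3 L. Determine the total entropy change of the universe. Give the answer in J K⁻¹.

No heat is exchanged and no work is done, so the ideal-gas temperature stays constant.
Entropy is a state function; using a reversible isothermal path, ΔS_gas = nR ln(V₂/V₁) = 5.21 × 8.314 × ln(33.3/8.19) = 60.8 J/K.
The insulated surroundings exchange no heat, so ΔS_surr = 0 and ΔS_universe = ΔS_gas.

ΔS_universe = 60.8 J/K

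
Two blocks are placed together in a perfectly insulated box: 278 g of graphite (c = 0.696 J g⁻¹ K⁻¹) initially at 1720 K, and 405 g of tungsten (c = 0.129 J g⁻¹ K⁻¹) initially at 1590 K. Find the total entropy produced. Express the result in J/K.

ΔS_total = 0.125 J/K

Energy balance: T_f = (m₁c₁T₁ + m₂c₂T₂)/(m₁c₁ + m₂c₂) = 1692.4 K.
ΔS₁ = m₁c₁ ln(T_f/T₁) = 193.488 × ln(1692.4/1720) = -3.1345 J/K.
ΔS₂ = m₂c₂ ln(T_f/T₂) = 52.245 × ln(1692.4/1590) = 3.2596 J/K.
ΔS_total = -3.1345 + 3.2596 = 0.125 J/K.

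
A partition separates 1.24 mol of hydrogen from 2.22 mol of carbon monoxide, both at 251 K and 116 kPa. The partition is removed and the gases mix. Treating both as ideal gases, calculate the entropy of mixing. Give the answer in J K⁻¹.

ΔS_mix = 18.8 J/K

Mole fractions: x_A = 1.24/3.46 = 0.358, x_B = 0.642.
ΔS_mix = −R(n_A ln x_A + n_B ln x_B) = −8.314 × (1.24 ln 0.358 + 2.22 ln 0.642) = 18.8 J/K.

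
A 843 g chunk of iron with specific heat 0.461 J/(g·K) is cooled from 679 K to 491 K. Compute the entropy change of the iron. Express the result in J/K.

ΔS = ∫dQ_rev/T = m c ln(T₂/T₁) = 843 × 0.461 × ln(491/679) = -126 J/K.

ΔS = -126 J/K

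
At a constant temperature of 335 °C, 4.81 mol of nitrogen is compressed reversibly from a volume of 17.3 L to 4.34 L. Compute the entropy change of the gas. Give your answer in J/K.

For an isothermal ideal gas ΔS_gas = nR ln(V₂/V₁) = 4.81 × 8.314 × ln(4.34/17.3) = -55.3 J/K.

ΔS_gas = -55.3 J/K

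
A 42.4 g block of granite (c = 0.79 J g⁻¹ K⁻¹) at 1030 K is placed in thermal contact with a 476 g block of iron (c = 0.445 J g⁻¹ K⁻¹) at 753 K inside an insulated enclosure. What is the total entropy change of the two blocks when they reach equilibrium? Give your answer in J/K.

ΔS_total = 1.53 J/K

Energy balance: T_f = (m₁c₁T₁ + m₂c₂T₂)/(m₁c₁ + m₂c₂) = 790.82 K.
ΔS₁ = m₁c₁ ln(T_f/T₁) = 33.496 × ln(790.82/1030) = -8.851 J/K.
ΔS₂ = m₂c₂ ln(T_f/T₂) = 211.82 × ln(790.82/753) = 10.38 J/K.
ΔS_total = -8.851 + 10.38 = 1.53 J/K.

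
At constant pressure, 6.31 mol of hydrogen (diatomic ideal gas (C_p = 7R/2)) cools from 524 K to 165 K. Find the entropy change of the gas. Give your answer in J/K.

ΔS = -212 J/K

At constant pressure, ΔS = nC_p ln(T₂/T₁) with C_p = 7R/2 = 29.1 J mol⁻¹ K⁻¹.
ΔS = 6.31 × 29.1 × ln(165/524) = -212 J/K.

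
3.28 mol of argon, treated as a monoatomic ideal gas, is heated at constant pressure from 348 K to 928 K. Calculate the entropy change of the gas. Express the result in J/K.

At constant pressure, ΔS = nC_p ln(T₂/T₁) with C_p = 5R/2 = 20.79 J mol⁻¹ K⁻¹.
ΔS = 3.28 × 20.79 × ln(928/348) = 66.9 J/K.

ΔS = 66.9 J/K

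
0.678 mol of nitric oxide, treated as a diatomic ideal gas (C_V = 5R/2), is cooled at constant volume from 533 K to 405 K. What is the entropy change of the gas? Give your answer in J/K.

ΔS = -3.87 J/K

At constant volume, ΔS = nC_V ln(T₂/T₁) with C_V = 5R/2 = 20.79 J mol⁻¹ K⁻¹.
ΔS = 0.678 × 20.79 × ln(405/533) = -3.87 J/K.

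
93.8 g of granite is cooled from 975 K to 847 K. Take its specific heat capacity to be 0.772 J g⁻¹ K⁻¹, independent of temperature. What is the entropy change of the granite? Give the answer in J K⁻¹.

ΔS = ∫dQ_rev/T = m c ln(T₂/T₁) = 93.8 × 0.772 × ln(847/975) = -10.2 J/K.

ΔS = -10.2 J/K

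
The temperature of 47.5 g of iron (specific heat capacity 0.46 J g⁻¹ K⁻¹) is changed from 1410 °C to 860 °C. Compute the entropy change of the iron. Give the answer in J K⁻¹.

ΔS = -8.65 J/K

In kelvin: T₁ = 1683.15 K, T₂ = 1133.15 K. ΔS = ∫dQ_rev/T = m c ln(T₂/T₁) = 47.5 × 0.46 × ln(1133.15/1683.15) = -8.65 J/K.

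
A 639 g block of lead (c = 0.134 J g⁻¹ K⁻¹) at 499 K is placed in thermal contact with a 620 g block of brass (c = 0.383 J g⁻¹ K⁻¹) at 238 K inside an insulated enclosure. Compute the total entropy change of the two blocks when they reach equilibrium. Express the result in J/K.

ΔS_total = 19 J/K

Energy balance: T_f = (m₁c₁T₁ + m₂c₂T₂)/(m₁c₁ + m₂c₂) = 307.17 K.
ΔS₁ = m₁c₁ ln(T_f/T₁) = 85.626 × ln(307.17/499) = -41.55 J/K.
ΔS₂ = m₂c₂ ln(T_f/T₂) = 237.46 × ln(307.17/238) = 60.58 J/K.
ΔS_total = -41.55 + 60.58 = 19 J/K.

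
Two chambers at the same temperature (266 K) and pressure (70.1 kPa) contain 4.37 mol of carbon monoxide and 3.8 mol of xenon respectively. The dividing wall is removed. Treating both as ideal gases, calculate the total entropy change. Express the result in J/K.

Mole fractions: x_A = 4.37/8.17 = 0.535, x_B = 0.465.
ΔS_mix = −R(n_A ln x_A + n_B ln x_B) = −8.314 × (4.37 ln 0.535 + 3.8 ln 0.465) = 46.9 J/K.

ΔS_mix = 46.9 J/K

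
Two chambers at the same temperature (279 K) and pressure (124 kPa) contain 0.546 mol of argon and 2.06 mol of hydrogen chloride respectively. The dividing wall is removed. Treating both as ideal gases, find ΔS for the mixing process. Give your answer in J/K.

Mole fractions: x_A = 0.546/2.61 = 0.21, x_B = 0.79.
ΔS_mix = −R(n_A ln x_A + n_B ln x_B) = −8.314 × (0.546 ln 0.21 + 2.06 ln 0.79) = 11.1 J/K.

ΔS_mix = 11.1 J/K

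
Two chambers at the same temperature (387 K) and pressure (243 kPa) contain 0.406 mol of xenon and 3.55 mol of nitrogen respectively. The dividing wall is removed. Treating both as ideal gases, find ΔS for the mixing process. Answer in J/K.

ΔS_mix = 10.9 J/K

Mole fractions: x_A = 0.406/3.96 = 0.103, x_B = 0.897.
ΔS_mix = −R(n_A ln x_A + n_B ln x_B) = −8.314 × (0.406 ln 0.103 + 3.55 ln 0.897) = 10.9 J/K.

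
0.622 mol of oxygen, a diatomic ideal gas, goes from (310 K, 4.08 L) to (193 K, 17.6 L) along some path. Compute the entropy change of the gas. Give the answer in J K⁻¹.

Entropy is a state function: ΔS = nC_V ln(T₂/T₁) + nR ln(V₂/V₁), with C_V = 5R/2 = 20.79 J mol⁻¹ K⁻¹ for a diatomic ideal gas.
ΔS = 0.622 × [20.79 × ln(193/310) + 8.314 × ln(17.6/4.08)] = 1.43 J/K.

ΔS = 1.43 J/K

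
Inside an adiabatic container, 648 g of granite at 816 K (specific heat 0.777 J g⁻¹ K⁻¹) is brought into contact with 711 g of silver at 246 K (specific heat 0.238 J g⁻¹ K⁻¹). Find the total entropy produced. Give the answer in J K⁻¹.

ΔS_total = 72.9 J/K

Energy balance: T_f = (m₁c₁T₁ + m₂c₂T₂)/(m₁c₁ + m₂c₂) = 672.62 K.
ΔS₁ = m₁c₁ ln(T_f/T₁) = 503.496 × ln(672.62/816) = -97.29 J/K.
ΔS₂ = m₂c₂ ln(T_f/T₂) = 169.218 × ln(672.62/246) = 170.2 J/K.
ΔS_total = -97.29 + 170.2 = 72.9 J/K.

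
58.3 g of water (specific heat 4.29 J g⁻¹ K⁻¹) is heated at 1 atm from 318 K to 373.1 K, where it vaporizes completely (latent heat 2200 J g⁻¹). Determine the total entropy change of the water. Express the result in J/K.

ΔS = 384 J/K

Warming step: ΔS₁ = m c ln(T_tr/T_i) = 58.3 × 4.29 × ln(373.1/318) = 39.97 J/K.
Phase change: ΔS₂ = +mL/T_tr = 58.3 × 2200 / 373.1 = 343.8 J/K.
ΔS_total = (39.97) + (343.8) = 384 J/K.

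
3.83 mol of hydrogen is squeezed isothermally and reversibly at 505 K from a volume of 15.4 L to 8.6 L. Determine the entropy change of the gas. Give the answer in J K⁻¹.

ΔS_gas = -18.6 J/K

For an isothermal ideal gas ΔS_gas = nR ln(V₂/V₁) = 3.83 × 8.314 × ln(8.6/15.4) = -18.6 J/K.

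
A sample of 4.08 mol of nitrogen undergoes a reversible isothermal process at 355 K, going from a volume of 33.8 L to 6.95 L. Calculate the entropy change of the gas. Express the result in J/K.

ΔS_gas = -53.7 J/K

For an isothermal ideal gas ΔS_gas = nR ln(V₂/V₁) = 4.08 × 8.314 × ln(6.95/33.8) = -53.7 J/K.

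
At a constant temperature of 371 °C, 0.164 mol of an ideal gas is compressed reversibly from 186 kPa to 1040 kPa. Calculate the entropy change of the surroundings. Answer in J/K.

ΔS_surr = 2.35 J/K

For an isothermal ideal gas ΔS_gas = nR ln(P₁/P₂) = 0.164 × 8.314 × ln(186/1040) = -2.35 J/K.
The process is reversible, so ΔS_surr = −ΔS_gas = 2.35 J/K and ΔS_universe = 0.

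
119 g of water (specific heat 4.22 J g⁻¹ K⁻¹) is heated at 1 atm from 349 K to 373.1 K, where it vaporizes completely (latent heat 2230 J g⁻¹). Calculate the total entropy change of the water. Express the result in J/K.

ΔS = 745 J/K

Warming step: ΔS₁ = m c ln(T_tr/T_i) = 119 × 4.22 × ln(373.1/349) = 33.53 J/K.
Phase change: ΔS₂ = +mL/T_tr = 119 × 2230 / 373.1 = 711.3 J/K.
ΔS_total = (33.53) + (711.3) = 745 J/K.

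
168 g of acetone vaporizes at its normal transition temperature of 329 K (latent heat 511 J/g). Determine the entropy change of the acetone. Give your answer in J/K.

ΔS = 261 J/K

Heat absorbed by the substance: Q = mL = 168 × 511 = 85848 J.
At constant T, ΔS = Q_rev/T = 85848 / 329 = 261 J/K.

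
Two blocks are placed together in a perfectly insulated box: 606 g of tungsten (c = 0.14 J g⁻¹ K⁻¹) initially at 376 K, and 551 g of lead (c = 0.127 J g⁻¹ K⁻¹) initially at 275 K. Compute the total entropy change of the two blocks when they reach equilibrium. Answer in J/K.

Energy balance: T_f = (m₁c₁T₁ + m₂c₂T₂)/(m₁c₁ + m₂c₂) = 330.35 K.
ΔS₁ = m₁c₁ ln(T_f/T₁) = 84.84 × ln(330.35/376) = -10.98 J/K.
ΔS₂ = m₂c₂ ln(T_f/T₂) = 69.977 × ln(330.35/275) = 12.83 J/K.
ΔS_total = -10.98 + 12.83 = 1.85 J/K.

ΔS_total = 1.85 J/K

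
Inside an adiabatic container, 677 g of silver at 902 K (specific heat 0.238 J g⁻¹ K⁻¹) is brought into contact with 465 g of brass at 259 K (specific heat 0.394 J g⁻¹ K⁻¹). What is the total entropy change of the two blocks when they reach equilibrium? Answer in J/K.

Energy balance: T_f = (m₁c₁T₁ + m₂c₂T₂)/(m₁c₁ + m₂c₂) = 559.88 K.
ΔS₁ = m₁c₁ ln(T_f/T₁) = 161.126 × ln(559.88/902) = -76.84 J/K.
ΔS₂ = m₂c₂ ln(T_f/T₂) = 183.21 × ln(559.88/259) = 141.2 J/K.
ΔS_total = -76.84 + 141.2 = 64.4 J/K.

ΔS_total = 64.4 J/K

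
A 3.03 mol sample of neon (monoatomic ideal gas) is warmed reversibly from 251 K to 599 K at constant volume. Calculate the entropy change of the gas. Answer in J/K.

ΔS = 32.9 J/K

At constant volume, ΔS = nC_V ln(T₂/T₁) with C_V = 3R/2 = 12.47 J mol⁻¹ K⁻¹.
ΔS = 3.03 × 12.47 × ln(599/251) = 32.9 J/K.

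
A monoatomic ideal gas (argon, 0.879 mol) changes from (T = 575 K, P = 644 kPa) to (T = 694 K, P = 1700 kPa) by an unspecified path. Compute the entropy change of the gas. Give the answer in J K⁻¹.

ΔS = -3.66 J/K

ΔS = nC_p ln(T₂/T₁) − nR ln(P₂/P₁), with C_p = 5R/2 = 20.79 J mol⁻¹ K⁻¹ for a monoatomic ideal gas.
ΔS = 0.879 × [20.79 × ln(694/575) − 8.314 × ln(1700/644)] = -3.66 J/K.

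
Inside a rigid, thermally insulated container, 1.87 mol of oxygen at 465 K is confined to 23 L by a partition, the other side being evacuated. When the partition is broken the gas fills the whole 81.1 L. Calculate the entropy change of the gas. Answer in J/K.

No heat is exchanged and no work is done, so the ideal-gas temperature stays constant.
Entropy is a state function; using a reversible isothermal path, ΔS_gas = nR ln(V₂/V₁) = 1.87 × 8.314 × ln(81.1/23) = 19.6 J/K.

ΔS_gas = 19.6 J/K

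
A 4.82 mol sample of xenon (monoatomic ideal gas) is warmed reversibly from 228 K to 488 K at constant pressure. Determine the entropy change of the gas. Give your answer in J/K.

At constant pressure, ΔS = nC_p ln(T₂/T₁) with C_p = 5R/2 = 20.79 J mol⁻¹ K⁻¹.
ΔS = 4.82 × 20.79 × ln(488/228) = 76.2 J/K.

ΔS = 76.2 J/K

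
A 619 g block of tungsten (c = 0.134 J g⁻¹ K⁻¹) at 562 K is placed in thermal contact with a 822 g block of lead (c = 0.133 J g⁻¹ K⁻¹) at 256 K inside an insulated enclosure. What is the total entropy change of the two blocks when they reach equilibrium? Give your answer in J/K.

ΔS_total = 14.7 J/K

Energy balance: T_f = (m₁c₁T₁ + m₂c₂T₂)/(m₁c₁ + m₂c₂) = 388.01 K.
ΔS₁ = m₁c₁ ln(T_f/T₁) = 82.946 × ln(388.01/562) = -30.73 J/K.
ΔS₂ = m₂c₂ ln(T_f/T₂) = 109.326 × ln(388.01/256) = 45.46 J/K.
ΔS_total = -30.73 + 45.46 = 14.7 J/K.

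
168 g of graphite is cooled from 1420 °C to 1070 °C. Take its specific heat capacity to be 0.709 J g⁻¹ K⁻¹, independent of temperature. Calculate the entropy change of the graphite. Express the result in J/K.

ΔS = -27.6 J/K

In kelvin: T₁ = 1693.15 K, T₂ = 1343.15 K. ΔS = ∫dQ_rev/T = m c ln(T₂/T₁) = 168 × 0.709 × ln(1343.15/1693.15) = -27.6 J/K.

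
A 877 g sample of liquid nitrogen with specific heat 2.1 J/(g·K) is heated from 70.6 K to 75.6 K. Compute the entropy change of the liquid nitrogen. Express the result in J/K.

ΔS = ∫dQ_rev/T = m c ln(T₂/T₁) = 877 × 2.1 × ln(75.6/70.6) = 126 J/K.

ΔS = 126 J/K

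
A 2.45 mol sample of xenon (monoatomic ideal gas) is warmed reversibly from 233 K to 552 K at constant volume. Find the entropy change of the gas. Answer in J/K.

At constant volume, ΔS = nC_V ln(T₂/T₁) with C_V = 3R/2 = 12.47 J mol⁻¹ K⁻¹.
ΔS = 2.45 × 12.47 × ln(552/233) = 26.4 J/K.

ΔS = 26.4 J/K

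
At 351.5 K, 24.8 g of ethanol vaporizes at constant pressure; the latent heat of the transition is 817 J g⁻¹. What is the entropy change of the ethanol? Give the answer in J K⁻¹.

ΔS = 57.6 J/K

Heat absorbed by the substance: Q = mL = 24.8 × 817 = 20261.6 J.
At constant T, ΔS = Q_rev/T = 20261.6 / 351.5 = 57.6 J/K.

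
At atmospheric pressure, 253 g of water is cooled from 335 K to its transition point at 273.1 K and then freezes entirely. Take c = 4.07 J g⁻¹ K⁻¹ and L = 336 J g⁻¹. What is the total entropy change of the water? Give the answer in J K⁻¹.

Cooling step: ΔS₁ = m c ln(T_tr/T_i) = 253 × 4.07 × ln(273.1/335) = -210.4 J/K.
Phase change: ΔS₂ = −mL/T_tr = −253 × 336 / 273.1 = -311.3 J/K.
ΔS_total = (-210.4) + (-311.3) = -522 J/K.

ΔS = -522 J/K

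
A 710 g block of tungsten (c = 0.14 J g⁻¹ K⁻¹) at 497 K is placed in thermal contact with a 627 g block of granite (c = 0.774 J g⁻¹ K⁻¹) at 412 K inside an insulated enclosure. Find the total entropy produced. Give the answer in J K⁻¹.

Energy balance: T_f = (m₁c₁T₁ + m₂c₂T₂)/(m₁c₁ + m₂c₂) = 426.45 K.
ΔS₁ = m₁c₁ ln(T_f/T₁) = 99.4 × ln(426.45/497) = -15.22 J/K.
ΔS₂ = m₂c₂ ln(T_f/T₂) = 485.298 × ln(426.45/412) = 16.73 J/K.
ΔS_total = -15.22 + 16.73 = 1.51 J/K.

ΔS_total = 1.51 J/K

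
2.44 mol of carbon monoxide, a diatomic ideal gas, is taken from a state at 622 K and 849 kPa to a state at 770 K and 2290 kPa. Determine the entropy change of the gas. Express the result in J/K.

ΔS = -4.97 J/K

ΔS = nC_p ln(T₂/T₁) − nR ln(P₂/P₁), with C_p = 7R/2 = 29.1 J mol⁻¹ K⁻¹ for a diatomic ideal gas.
ΔS = 2.44 × [29.1 × ln(770/622) − 8.314 × ln(2290/849)] = -4.97 J/K.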